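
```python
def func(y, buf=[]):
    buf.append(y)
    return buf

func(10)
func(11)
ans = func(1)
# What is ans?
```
[10, 11, 1]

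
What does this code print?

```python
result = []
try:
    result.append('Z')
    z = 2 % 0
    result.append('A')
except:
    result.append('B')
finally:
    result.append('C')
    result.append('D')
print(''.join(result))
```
ZBCD

Code before exception runs, then except, then all of finally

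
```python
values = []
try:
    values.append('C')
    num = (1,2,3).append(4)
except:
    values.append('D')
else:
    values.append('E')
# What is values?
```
['C', 'D']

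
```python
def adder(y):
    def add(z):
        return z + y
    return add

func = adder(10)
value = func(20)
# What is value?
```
30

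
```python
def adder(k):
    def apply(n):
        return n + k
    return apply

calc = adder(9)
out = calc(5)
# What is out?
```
14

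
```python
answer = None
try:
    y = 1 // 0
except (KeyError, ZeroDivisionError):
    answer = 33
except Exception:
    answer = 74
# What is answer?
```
33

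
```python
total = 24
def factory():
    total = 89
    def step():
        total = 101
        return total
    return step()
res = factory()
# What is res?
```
101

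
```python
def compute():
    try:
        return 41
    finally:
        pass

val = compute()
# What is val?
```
41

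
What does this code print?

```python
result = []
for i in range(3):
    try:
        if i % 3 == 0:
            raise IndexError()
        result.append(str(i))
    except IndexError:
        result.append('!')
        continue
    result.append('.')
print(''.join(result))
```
!1.2.

continue in except skips rest of loop body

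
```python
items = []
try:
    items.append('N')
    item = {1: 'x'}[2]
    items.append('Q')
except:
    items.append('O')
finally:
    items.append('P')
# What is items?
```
['N', 'O', 'P']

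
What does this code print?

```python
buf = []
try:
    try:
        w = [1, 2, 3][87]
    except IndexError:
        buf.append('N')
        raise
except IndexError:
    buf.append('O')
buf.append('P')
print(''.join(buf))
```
NOP

raise without argument re-raises current exception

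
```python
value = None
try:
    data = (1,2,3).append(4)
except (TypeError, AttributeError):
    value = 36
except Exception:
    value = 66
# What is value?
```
36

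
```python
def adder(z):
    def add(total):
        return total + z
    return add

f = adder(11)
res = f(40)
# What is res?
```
51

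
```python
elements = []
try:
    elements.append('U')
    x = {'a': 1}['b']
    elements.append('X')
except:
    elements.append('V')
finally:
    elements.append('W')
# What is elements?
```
['U', 'V', 'W']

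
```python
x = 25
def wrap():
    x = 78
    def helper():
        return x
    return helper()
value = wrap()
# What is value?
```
78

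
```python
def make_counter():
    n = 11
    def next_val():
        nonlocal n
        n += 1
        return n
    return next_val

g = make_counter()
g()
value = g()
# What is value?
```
13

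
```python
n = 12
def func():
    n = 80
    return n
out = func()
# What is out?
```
80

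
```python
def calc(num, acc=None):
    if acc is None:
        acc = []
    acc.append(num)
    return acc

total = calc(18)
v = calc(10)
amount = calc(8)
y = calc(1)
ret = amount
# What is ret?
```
[8]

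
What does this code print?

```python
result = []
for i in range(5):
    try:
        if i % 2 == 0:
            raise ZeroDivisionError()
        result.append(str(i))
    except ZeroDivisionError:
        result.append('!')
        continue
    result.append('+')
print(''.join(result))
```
!1+!3+!

continue in except skips rest of loop body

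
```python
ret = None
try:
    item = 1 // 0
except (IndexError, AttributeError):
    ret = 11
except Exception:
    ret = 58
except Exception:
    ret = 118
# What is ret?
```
58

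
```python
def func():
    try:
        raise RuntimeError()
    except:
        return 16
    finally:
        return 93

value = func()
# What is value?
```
93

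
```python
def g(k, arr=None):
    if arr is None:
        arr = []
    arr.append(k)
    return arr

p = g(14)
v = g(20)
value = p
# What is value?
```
[14]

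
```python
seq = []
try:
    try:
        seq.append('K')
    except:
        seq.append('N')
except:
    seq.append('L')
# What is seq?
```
['K']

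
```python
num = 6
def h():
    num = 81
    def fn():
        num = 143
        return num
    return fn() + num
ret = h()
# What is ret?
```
224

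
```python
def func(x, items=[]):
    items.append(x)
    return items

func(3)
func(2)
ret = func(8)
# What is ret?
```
[3, 2, 8]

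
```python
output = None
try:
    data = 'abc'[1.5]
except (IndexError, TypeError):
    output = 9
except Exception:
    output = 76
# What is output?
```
9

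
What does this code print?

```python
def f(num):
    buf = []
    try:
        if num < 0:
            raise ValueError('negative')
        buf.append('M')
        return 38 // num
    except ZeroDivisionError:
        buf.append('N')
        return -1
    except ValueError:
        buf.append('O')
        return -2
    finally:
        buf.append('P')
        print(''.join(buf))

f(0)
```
MNP

num=0 causes ZeroDivisionError, caught, finally prints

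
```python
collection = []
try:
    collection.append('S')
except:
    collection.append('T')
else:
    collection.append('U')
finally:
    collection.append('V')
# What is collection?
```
['S', 'U', 'V']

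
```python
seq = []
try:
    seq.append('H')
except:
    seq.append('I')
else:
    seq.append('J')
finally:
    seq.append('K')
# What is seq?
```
['H', 'J', 'K']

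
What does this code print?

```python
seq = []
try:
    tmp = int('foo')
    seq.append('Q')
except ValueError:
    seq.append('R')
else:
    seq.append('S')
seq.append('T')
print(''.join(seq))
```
RT

else block skipped when exception is caught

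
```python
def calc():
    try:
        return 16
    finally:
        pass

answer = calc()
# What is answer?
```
16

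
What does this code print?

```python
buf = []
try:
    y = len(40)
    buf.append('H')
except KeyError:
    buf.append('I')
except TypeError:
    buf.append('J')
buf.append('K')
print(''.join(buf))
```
JK

TypeError is caught by its specific handler, not KeyError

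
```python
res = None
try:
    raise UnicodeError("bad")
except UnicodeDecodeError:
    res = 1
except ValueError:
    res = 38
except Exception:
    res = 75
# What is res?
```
38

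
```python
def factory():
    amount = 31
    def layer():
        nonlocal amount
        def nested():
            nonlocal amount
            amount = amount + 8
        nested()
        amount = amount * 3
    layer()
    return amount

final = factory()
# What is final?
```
117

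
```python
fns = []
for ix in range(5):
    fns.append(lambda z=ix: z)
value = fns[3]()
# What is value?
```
3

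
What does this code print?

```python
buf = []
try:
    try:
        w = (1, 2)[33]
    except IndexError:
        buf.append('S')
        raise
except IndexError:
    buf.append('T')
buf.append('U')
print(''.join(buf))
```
STU

raise without argument re-raises current exception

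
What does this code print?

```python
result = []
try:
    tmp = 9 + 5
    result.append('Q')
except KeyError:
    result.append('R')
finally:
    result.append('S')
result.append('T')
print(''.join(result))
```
QST

finally runs after normal execution too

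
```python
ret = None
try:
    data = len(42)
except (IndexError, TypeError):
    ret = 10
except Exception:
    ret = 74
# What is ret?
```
10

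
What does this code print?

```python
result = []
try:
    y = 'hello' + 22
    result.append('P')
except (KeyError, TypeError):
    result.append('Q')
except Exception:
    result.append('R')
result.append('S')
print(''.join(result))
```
QS

TypeError matches tuple containing it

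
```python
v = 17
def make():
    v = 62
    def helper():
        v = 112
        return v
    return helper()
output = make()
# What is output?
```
112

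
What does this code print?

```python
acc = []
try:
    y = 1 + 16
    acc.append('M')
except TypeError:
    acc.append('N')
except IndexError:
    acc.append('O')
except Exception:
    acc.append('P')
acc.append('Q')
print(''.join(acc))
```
MQ

No exception, try block completes normally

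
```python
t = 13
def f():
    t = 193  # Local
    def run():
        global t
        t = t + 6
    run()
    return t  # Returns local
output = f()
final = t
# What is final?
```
19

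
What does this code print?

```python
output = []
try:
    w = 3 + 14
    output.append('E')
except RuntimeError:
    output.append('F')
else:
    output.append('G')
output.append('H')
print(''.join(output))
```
EGH

else block runs when no exception occurs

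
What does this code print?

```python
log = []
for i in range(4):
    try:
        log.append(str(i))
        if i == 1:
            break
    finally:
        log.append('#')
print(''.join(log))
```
0#1#

finally runs even when breaking out of loop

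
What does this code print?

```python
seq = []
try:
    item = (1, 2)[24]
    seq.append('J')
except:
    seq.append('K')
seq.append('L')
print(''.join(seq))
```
KL

Exception raised in try, caught by bare except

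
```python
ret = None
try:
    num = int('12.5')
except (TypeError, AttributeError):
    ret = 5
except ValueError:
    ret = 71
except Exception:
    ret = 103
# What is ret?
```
71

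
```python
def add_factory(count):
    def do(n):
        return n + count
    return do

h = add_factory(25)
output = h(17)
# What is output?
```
42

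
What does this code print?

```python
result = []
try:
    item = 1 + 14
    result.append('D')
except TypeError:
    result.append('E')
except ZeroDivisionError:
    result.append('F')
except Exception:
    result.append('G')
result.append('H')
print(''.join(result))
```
DH

No exception, try block completes normally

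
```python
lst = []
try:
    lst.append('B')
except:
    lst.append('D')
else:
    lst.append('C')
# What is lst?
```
['B', 'C']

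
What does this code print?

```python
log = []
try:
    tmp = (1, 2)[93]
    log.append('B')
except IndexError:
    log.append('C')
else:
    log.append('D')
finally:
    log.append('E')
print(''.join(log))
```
CE

Exception: except runs, else skipped, finally runs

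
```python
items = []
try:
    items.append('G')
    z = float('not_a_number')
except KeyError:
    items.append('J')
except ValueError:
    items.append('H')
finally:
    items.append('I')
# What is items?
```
['G', 'H', 'I']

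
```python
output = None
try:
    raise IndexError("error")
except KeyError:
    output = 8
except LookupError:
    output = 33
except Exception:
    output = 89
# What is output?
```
33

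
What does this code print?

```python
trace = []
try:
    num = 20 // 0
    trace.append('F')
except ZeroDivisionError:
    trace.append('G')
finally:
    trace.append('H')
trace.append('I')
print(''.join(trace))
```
GHI

finally always runs, even after exception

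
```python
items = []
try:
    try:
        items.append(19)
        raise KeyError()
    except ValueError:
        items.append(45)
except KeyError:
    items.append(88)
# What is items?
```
[19, 88]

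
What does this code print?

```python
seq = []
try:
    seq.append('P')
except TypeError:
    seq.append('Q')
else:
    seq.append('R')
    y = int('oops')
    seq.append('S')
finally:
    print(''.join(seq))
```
PR

Try succeeds, else appends 'R', ValueError in else is uncaught, finally prints before exception propagates ('S' never appended)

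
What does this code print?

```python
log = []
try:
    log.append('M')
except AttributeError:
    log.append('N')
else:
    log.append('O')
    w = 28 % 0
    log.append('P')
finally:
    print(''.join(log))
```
MO

Try succeeds, else appends 'O', ZeroDivisionError in else is uncaught, finally prints before exception propagates ('P' never appended)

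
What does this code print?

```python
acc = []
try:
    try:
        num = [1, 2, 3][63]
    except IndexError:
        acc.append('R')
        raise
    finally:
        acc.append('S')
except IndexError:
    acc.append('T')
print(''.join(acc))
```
RST

finally runs before re-raised exception propagates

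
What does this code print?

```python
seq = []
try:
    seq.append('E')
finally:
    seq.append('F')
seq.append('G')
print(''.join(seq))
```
EFG

try/finally without except, no exception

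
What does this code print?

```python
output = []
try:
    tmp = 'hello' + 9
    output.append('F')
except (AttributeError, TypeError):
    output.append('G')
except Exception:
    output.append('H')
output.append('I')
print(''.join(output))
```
GI

TypeError matches tuple containing it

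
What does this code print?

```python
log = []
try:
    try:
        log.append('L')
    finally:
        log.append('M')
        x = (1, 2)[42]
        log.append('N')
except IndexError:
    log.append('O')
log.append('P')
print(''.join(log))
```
LMOP

Exception in inner finally caught by outer except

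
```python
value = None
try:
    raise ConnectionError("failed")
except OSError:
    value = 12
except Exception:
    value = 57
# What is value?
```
12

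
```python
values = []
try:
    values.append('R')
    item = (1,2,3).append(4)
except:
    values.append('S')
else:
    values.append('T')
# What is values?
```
['R', 'S']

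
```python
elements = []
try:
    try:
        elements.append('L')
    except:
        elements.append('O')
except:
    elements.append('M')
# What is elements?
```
['L']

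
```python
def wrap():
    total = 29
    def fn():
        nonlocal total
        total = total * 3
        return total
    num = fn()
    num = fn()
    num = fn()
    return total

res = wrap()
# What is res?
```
783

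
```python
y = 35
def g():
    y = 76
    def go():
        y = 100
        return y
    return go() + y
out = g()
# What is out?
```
176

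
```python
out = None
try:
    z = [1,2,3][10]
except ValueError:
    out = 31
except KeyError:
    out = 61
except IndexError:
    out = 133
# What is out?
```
133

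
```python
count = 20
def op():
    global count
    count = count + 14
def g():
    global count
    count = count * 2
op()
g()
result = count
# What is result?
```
68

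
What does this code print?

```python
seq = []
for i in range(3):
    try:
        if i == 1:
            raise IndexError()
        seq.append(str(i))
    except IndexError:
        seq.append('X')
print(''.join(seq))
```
0X2

Exception on i=1 caught, loop continues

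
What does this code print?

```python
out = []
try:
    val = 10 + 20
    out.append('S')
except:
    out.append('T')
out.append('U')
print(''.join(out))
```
SU

No exception, try block completes normally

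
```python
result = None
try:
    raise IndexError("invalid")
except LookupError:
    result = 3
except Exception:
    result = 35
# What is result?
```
3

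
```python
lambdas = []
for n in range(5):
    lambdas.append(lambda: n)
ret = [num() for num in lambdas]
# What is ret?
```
[4, 4, 4, 4, 4]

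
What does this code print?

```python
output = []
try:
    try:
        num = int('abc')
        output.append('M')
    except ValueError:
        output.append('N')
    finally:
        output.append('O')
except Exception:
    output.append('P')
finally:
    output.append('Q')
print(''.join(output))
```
NOQ

Both finally blocks run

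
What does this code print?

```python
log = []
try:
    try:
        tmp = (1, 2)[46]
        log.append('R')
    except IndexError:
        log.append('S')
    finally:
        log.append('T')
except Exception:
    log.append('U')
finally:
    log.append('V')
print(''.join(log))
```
STV

Both finally blocks run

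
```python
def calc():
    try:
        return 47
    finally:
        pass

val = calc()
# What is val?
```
47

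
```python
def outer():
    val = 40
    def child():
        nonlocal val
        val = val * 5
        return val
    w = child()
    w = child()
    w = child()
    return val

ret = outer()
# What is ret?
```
5000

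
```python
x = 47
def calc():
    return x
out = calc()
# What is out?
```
47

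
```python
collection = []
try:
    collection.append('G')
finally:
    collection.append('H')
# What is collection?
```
['G', 'H']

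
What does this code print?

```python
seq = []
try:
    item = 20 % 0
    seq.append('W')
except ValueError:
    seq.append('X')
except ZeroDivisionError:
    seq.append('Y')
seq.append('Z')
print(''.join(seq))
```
YZ

ZeroDivisionError is caught by its specific handler, not ValueError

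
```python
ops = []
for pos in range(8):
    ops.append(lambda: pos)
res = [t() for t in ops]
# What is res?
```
[7, 7, 7, 7, 7, 7, 7, 7]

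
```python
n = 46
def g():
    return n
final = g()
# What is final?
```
46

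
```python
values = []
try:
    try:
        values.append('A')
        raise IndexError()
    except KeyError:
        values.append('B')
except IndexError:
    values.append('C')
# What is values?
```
['A', 'C']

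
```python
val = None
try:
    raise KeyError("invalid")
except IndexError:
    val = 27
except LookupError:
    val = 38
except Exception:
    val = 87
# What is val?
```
38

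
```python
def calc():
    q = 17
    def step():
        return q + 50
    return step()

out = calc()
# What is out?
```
67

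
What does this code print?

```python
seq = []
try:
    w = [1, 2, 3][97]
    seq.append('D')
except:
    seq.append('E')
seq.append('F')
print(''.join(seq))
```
EF

Exception raised in try, caught by bare except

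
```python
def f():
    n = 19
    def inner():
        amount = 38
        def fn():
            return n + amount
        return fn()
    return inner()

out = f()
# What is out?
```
57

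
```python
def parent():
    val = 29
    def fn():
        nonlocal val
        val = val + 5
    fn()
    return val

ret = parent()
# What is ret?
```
34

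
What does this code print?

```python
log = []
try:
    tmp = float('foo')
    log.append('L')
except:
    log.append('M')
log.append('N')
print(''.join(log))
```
MN

Exception raised in try, caught by bare except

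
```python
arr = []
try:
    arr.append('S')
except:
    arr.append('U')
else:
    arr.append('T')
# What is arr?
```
['S', 'T']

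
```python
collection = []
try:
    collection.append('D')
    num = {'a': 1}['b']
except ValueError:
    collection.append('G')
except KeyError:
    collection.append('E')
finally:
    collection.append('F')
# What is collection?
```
['D', 'E', 'F']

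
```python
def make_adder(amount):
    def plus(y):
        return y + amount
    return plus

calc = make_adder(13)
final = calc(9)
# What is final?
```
22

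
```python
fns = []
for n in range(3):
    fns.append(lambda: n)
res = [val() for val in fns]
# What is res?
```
[2, 2, 2]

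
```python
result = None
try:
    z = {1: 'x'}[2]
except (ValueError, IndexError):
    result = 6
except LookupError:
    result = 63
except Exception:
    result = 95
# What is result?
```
63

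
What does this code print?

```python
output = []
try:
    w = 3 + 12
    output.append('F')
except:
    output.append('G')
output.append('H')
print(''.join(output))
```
FH

No exception, try block completes normally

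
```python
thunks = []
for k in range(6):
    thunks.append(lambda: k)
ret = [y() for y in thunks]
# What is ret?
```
[5, 5, 5, 5, 5, 5]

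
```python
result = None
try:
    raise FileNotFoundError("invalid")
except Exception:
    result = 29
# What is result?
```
29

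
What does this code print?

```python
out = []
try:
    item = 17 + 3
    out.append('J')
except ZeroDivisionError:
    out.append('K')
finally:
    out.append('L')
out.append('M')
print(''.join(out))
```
JLM

finally runs after normal execution too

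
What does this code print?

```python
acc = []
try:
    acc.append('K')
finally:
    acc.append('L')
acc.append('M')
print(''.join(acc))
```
KLM

try/finally without except, no exception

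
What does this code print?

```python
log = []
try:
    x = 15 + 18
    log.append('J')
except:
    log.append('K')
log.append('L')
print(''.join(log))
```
JL

No exception, try block completes normally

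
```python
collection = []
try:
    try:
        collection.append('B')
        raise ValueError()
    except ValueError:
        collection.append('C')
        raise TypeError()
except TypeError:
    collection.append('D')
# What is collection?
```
['B', 'C', 'D']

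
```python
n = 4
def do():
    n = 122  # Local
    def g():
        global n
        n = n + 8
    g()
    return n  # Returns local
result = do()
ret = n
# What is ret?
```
12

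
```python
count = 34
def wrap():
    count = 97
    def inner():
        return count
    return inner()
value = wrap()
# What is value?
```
97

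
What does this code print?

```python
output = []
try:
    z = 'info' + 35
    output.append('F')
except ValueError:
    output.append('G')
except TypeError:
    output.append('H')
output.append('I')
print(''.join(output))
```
HI

TypeError is caught by its specific handler, not ValueError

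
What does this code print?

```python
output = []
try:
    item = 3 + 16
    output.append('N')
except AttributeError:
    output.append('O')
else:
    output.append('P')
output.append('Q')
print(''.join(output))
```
NPQ

else block runs when no exception occurs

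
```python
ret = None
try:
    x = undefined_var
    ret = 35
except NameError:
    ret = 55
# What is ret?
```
55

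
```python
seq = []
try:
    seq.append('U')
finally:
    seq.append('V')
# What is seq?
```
['U', 'V']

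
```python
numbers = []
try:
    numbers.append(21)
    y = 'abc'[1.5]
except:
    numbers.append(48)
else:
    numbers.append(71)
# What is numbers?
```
[21, 48]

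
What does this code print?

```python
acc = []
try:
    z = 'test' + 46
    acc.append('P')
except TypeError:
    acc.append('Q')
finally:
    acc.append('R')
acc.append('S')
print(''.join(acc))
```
QRS

finally always runs, even after exception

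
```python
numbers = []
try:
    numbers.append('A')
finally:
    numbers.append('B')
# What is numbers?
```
['A', 'B']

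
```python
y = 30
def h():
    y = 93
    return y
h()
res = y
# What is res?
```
30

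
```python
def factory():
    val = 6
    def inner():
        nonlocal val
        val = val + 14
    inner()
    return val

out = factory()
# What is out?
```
20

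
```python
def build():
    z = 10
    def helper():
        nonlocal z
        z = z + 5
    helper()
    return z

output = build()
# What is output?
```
15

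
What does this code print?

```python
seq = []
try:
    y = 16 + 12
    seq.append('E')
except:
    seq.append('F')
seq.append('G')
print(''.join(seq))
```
EG

No exception, try block completes normally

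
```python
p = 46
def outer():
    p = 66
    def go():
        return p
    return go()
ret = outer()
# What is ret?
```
66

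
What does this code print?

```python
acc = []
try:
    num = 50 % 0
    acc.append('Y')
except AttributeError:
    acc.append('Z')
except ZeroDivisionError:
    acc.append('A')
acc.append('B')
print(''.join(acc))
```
AB

ZeroDivisionError is caught by its specific handler, not AttributeError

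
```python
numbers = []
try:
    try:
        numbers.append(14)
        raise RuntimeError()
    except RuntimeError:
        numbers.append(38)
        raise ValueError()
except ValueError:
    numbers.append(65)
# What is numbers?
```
[14, 38, 65]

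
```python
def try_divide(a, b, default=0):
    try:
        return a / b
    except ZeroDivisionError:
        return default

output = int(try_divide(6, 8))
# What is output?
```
0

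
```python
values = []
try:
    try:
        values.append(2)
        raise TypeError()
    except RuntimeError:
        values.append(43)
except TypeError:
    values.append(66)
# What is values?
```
[2, 66]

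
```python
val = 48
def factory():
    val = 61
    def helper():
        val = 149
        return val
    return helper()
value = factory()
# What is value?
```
149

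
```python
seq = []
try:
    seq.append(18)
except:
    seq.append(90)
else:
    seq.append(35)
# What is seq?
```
[18, 35]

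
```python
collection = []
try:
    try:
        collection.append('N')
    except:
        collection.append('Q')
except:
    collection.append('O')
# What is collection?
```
['N']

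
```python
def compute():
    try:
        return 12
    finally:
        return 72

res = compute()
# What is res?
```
72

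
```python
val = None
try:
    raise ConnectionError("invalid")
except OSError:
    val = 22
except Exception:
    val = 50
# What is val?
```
22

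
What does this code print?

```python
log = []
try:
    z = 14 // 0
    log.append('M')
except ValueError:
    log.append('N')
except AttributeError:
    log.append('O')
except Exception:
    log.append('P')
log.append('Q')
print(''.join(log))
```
PQ

ZeroDivisionError not specifically caught, falls to Exception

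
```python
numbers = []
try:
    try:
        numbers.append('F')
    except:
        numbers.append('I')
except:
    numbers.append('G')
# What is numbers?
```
['F']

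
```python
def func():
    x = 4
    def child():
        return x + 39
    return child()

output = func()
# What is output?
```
43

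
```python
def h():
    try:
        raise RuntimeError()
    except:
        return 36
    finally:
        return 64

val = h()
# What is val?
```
64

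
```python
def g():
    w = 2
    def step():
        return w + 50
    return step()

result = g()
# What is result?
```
52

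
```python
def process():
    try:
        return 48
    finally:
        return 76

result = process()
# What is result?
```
76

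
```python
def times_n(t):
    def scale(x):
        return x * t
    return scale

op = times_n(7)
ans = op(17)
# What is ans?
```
119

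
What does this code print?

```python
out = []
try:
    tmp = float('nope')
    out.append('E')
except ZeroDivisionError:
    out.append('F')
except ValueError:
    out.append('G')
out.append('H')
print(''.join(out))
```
GH

ValueError is caught by its specific handler, not ZeroDivisionError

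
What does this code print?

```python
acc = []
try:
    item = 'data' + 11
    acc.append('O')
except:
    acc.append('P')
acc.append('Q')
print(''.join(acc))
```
PQ

Exception raised in try, caught by bare except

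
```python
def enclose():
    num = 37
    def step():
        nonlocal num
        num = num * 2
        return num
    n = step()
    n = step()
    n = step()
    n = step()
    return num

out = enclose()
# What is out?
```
592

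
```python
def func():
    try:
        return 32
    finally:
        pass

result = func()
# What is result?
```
32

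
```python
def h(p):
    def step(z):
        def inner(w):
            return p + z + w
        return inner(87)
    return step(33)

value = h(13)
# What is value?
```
133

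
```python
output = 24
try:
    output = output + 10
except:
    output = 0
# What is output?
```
34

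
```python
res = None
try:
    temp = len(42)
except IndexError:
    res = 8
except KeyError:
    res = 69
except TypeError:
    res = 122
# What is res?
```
122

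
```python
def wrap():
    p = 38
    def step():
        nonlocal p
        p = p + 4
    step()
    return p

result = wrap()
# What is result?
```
42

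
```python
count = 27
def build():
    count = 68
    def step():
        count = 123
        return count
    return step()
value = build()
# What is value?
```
123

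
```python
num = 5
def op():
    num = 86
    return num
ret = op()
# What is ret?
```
86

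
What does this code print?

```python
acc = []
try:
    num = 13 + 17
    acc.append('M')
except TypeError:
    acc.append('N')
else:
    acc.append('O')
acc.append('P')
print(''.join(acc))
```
MOP

else block runs when no exception occurs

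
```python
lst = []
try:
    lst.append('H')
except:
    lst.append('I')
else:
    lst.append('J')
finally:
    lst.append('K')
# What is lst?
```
['H', 'J', 'K']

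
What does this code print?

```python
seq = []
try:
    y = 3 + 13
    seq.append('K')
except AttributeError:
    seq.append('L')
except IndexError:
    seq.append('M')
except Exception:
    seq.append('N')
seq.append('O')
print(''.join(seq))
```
KO

No exception, try block completes normally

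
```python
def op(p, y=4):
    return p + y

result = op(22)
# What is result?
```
26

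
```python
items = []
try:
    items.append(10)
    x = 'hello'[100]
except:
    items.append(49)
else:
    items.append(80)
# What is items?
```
[10, 49]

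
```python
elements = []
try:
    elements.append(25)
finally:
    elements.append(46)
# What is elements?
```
[25, 46]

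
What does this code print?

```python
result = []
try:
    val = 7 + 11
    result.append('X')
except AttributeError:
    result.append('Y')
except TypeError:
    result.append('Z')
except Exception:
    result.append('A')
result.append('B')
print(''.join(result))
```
XB

No exception, try block completes normally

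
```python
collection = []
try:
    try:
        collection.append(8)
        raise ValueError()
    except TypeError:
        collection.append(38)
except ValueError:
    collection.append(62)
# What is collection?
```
[8, 62]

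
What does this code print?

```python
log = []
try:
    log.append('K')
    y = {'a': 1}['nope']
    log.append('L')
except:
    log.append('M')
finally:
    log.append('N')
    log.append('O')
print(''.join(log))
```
KMNO

Code before exception runs, then except, then all of finally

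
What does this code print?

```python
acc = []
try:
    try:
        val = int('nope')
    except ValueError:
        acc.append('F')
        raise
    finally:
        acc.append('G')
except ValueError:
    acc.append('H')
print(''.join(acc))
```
FGH

finally runs before re-raised exception propagates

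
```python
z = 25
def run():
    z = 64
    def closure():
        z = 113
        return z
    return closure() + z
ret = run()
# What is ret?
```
177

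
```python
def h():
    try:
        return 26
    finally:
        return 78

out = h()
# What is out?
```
78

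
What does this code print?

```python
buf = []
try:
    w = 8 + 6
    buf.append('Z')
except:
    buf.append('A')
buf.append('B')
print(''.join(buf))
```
ZB

No exception, try block completes normally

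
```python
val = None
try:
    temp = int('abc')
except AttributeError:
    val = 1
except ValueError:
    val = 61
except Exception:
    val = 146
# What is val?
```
61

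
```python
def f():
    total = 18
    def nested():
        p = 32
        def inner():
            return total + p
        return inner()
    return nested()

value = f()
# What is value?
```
50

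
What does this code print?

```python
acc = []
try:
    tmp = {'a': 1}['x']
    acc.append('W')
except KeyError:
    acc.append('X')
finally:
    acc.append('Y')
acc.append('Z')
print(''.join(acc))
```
XYZ

finally always runs, even after exception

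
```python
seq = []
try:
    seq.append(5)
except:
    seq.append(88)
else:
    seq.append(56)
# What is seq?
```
[5, 56]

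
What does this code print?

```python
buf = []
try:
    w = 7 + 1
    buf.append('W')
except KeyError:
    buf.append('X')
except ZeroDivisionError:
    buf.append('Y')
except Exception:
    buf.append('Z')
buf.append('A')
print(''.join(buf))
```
WA

No exception, try block completes normally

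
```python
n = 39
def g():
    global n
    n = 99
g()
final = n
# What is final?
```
99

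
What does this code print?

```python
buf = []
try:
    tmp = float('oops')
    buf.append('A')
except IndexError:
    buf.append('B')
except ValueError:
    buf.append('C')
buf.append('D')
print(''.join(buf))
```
CD

ValueError is caught by its specific handler, not IndexError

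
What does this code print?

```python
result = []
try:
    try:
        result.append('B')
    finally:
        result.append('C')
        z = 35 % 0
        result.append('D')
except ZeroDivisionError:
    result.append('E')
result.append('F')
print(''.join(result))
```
BCEF

Exception in inner finally caught by outer except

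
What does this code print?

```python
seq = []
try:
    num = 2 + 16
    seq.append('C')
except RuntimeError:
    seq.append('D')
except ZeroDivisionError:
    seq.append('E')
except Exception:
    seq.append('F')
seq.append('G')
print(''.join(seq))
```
CG

No exception, try block completes normally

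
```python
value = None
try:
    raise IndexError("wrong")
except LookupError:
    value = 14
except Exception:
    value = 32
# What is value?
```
14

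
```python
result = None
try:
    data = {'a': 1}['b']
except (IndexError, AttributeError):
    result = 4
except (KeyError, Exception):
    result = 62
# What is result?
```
62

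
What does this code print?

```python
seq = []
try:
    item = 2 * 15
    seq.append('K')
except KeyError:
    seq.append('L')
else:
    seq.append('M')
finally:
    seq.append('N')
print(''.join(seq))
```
KMN

else runs before finally when no exception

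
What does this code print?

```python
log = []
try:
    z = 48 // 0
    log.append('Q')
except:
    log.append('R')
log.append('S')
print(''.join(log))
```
RS

Exception raised in try, caught by bare except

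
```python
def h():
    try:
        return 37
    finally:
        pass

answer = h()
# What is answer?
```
37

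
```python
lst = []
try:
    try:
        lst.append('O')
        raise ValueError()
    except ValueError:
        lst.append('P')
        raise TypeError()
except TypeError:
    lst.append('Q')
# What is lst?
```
['O', 'P', 'Q']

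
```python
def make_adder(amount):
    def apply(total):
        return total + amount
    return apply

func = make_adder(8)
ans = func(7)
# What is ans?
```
15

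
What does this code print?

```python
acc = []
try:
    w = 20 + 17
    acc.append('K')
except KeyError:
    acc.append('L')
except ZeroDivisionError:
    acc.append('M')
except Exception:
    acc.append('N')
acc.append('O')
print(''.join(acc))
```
KO

No exception, try block completes normally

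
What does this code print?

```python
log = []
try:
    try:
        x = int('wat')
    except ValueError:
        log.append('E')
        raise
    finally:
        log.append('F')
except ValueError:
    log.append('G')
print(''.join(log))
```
EFG

finally runs before re-raised exception propagates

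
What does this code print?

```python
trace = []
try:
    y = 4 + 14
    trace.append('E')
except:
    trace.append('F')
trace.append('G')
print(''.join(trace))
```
EG

No exception, try block completes normally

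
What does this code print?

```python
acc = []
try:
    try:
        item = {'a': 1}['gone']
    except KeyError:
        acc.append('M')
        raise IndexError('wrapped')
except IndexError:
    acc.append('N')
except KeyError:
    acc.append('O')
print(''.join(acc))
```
MN

New IndexError raised, caught by outer IndexError handler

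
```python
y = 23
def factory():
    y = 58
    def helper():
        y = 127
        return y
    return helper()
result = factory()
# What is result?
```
127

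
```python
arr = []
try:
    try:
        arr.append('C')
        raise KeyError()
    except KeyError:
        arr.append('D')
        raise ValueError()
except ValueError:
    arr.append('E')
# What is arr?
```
['C', 'D', 'E']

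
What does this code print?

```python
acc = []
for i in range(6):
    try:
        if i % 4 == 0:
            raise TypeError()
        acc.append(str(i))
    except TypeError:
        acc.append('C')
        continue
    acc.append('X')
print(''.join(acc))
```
C1X2X3XC5X

continue in except skips rest of loop body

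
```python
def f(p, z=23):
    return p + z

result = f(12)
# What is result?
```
35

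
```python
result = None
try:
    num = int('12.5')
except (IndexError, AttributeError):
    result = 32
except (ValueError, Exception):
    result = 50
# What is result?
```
50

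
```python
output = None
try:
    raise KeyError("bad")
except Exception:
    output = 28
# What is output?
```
28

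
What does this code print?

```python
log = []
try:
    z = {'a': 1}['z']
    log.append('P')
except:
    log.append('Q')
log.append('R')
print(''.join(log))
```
QR

Exception raised in try, caught by bare except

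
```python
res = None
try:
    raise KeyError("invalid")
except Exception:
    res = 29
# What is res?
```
29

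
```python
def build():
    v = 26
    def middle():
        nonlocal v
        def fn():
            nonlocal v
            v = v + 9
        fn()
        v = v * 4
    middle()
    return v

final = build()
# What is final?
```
140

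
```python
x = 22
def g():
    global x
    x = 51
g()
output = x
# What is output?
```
51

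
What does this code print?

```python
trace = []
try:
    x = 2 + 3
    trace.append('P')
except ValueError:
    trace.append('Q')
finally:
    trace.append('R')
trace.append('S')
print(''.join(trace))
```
PRS

finally runs after normal execution too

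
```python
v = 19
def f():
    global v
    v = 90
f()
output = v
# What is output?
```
90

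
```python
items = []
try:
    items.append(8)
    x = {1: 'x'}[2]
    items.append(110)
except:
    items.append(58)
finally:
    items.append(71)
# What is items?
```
[8, 58, 71]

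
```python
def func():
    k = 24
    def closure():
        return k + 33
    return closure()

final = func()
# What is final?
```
57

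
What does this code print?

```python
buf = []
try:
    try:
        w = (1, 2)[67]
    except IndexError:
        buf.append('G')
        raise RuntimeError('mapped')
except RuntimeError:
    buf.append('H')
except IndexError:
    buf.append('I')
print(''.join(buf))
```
GH

New RuntimeError raised, caught by outer RuntimeError handler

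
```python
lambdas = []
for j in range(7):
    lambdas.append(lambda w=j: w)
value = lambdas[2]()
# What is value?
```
2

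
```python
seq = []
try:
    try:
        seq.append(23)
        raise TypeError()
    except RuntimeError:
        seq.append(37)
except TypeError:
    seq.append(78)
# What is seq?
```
[23, 78]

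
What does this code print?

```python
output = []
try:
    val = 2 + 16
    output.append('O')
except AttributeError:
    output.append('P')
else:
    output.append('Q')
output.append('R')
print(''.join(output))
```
OQR

else block runs when no exception occurs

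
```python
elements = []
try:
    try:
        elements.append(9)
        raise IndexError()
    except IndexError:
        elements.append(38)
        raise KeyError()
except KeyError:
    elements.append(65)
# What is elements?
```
[9, 38, 65]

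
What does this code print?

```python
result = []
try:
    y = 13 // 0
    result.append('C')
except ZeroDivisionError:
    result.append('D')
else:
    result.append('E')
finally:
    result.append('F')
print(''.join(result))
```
DF

Exception: except runs, else skipped, finally runs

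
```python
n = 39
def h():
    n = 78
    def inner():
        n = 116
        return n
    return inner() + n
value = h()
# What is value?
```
194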